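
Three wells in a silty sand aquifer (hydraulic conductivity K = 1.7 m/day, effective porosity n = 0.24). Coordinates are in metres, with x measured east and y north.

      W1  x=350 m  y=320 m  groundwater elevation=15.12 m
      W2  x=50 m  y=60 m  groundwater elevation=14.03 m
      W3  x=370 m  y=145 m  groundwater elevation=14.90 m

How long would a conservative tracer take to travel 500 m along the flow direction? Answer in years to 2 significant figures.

Differences from W1: to W2 (Δx, Δy, Δh) = (-300, -260, -1.09); to W3 = (20, -175, -0.22).
Determinant of the coordinate differences = (-300)·(-175) − 20·(-260) = 57700.
∂h/∂x = [(-1.09)·(-175) − (-0.22)·(-260)] / 57700 = +0.002315
∂h/∂y = [(-300)·(-0.22) − 20·(-1.09)] / 57700 = +0.001522
|∇h| = √(0.002315² + 0.001522²) = 0.002771
Seepage velocity v = K·i/n = 1.7 × 0.002771 / 0.24 = 0.01963 m/day.
t = 500 / 0.01963 = 2.547e+04 days = 69.7 years.

70 years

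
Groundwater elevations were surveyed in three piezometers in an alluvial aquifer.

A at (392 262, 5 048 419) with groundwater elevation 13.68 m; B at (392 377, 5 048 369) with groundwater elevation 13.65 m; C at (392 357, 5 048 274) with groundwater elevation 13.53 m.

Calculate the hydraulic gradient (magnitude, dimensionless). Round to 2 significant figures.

0.0012

With h = a·x + b·y + c and A as origin, the differences give:
  115·a + (-50)·b = -0.03
  95·a + (-145)·b = -0.15
Eliminate b (×(-145) and ×(-50), subtract): -11925·a = -3.150 → a = ∂h/∂x = +0.0002642
Back-substitute: b = ∂h/∂y = +0.001208.
|∇h| = √(0.0002642² + 0.001208²) = 0.001237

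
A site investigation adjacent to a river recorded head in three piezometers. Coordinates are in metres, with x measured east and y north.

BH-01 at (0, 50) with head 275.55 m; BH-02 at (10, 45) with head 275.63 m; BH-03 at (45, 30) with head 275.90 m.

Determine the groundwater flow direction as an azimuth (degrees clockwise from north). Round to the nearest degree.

With h = a·x + b·y + c and BH-01 as origin, the differences give:
  10·a + (-5)·b = +0.08
  45·a + (-20)·b = +0.35
Eliminate b (×(-20) and ×(-5), subtract): 25·a = 0.150 → a = ∂h/∂x = +0.006000
Back-substitute: b = ∂h/∂y = -0.004000.
Flow direction (−∇h) has components (-0.006000 E, +0.004000 N).
Azimuth = atan2(E, N) = atan2(-0.006000, +0.004000) = 303.7° ≈ 304°.

304°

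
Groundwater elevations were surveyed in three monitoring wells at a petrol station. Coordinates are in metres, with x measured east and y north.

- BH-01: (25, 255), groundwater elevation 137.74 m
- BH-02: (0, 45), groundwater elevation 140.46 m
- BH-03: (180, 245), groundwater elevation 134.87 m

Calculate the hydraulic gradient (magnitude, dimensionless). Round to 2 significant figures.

0.022

Differences from BH-01: to BH-02 (Δx, Δy, Δh) = (-25, -210, +2.72); to BH-03 = (155, -10, -2.87).
Solve a·Δx + b·Δy = Δh: det = (-25)·(-10) − 155·(-210) = 32800.
∂h/∂x = [(+2.72)·(-10) − (-2.87)·(-210)] / 32800 = -0.01920
∂h/∂y = [(-25)·(-2.87) − 155·(+2.72)] / 32800 = -0.01067
|∇h| = √(-0.01920² + -0.01067²) = 0.02197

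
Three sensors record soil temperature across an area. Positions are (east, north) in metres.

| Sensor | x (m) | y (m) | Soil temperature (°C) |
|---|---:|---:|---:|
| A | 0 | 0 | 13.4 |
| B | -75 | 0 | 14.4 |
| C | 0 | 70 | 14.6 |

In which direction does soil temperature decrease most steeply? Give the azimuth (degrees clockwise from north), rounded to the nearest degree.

142°

∂T/∂x = (14.4 − 13.4) / (-75 − 0) = -0.01333
∂T/∂y = (14.6 − 13.4) / (70 − 0) = +0.01714
Steepest decrease is along −∇f: components (+0.01333 E, -0.01714 N).
Azimuth = atan2(+0.01333, -0.01714) = 142.1° ≈ 142°.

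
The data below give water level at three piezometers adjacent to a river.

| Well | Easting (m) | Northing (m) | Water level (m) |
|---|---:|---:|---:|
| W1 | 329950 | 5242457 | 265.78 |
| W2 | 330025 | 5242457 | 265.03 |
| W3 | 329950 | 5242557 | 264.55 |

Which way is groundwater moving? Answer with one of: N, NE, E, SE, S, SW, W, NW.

∂h/∂x = (265.03 − 265.78) / (330025 − 329950) = -0.01000
∂h/∂y = (264.55 − 265.78) / (5242557 − 5242457) = -0.01230
Flow = −∇h = (+0.01000 east, +0.01230 north), which points northeast.

NE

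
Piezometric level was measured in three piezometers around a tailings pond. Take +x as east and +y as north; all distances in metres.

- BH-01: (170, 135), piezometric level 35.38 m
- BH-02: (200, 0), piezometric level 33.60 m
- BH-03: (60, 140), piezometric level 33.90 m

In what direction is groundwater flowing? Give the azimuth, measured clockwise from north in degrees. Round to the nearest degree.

221°

With h = a·x + b·y + c and BH-01 as origin, the differences give:
  30·a + (-135)·b = -1.78
  (-110)·a + 5·b = -1.48
Eliminate b (×5 and ×(-135), subtract): -14700·a = -208.700 → a = ∂h/∂x = +0.01420
Back-substitute: b = ∂h/∂y = +0.01634.
Flow direction (−∇h) has components (-0.01420 E, -0.01634 N).
Azimuth = atan2(E, N) = atan2(-0.01420, -0.01634) = 221.0° ≈ 221°.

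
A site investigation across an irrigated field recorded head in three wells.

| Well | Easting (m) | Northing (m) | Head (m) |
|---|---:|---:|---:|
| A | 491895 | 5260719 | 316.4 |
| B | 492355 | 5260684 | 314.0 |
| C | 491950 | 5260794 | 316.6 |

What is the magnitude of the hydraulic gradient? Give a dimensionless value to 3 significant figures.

Differences from A: to B (Δx, Δy, Δh) = (460, -35, -2.4); to C = (55, 75, +0.2).
Determinant of the coordinate differences = 460·75 − 55·(-35) = 36425.
∂h/∂x = [(-2.4)·75 − (+0.2)·(-35)] / 36425 = -0.004749
∂h/∂y = [460·(+0.2) − 55·(-2.4)] / 36425 = +0.006150
|∇h| = √(-0.004749² + 0.006150²) = 0.00777

0.00777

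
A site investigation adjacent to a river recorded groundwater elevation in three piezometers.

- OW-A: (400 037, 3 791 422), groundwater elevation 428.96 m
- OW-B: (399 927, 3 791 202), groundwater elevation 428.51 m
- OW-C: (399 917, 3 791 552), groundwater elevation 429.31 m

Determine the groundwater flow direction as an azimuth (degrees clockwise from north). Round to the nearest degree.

Differences from OW-A: to OW-B (Δx, Δy, Δh) = (-110, -220, -0.45); to OW-C = (-120, 130, +0.35).
Determinant of the coordinate differences = (-110)·130 − (-120)·(-220) = -40700.
∂h/∂x = [(-0.45)·130 − (+0.35)·(-220)] / -40700 = -0.0004545
∂h/∂y = [(-110)·(+0.35) − (-120)·(-0.45)] / -40700 = +0.002273
Flow direction (−∇h) has components (+0.0004545 E, -0.002273 N).
Azimuth = atan2(E, N) = atan2(+0.0004545, -0.002273) = 168.7° ≈ 169°.

169°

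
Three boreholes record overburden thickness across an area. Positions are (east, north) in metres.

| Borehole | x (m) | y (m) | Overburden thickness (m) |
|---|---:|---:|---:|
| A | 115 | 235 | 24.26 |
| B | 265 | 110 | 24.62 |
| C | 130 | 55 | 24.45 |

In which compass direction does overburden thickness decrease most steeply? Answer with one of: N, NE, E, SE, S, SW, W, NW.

With d = a·x + b·y + c and A as origin, the differences give:
  150·a + (-125)·b = +0.36
  15·a + (-180)·b = +0.19
Eliminate b (×(-180) and ×(-125), subtract): -25125·a = -41.050 → a = ∂d/∂x = +0.001634
Back-substitute: b = ∂d/∂y = -0.0009194.
Steepest decrease is along −∇f = (-0.001634 E, +0.0009194 N) → northwest.

NW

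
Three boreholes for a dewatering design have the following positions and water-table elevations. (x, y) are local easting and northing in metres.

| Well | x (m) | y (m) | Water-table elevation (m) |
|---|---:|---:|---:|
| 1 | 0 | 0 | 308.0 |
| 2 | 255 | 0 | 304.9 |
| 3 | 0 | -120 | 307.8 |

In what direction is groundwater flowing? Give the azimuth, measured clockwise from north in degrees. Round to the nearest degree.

∂h/∂x = (304.9 − 308.0) / (255 − 0) = -0.01216
∂h/∂y = (307.8 − 308.0) / (-120 − 0) = +0.001667
Flow direction (−∇h) has components (+0.01216 E, -0.001667 N).
Azimuth = atan2(E, N) = atan2(+0.01216, -0.001667) = 97.8° ≈ 098°.

098°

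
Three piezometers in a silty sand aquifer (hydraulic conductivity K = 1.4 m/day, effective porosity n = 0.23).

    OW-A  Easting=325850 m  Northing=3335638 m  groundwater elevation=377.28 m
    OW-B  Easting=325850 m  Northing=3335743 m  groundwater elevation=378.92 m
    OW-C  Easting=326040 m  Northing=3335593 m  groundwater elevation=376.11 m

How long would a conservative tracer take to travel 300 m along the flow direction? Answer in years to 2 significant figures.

With h = a·x + b·y + c and OW-A as origin, the differences give:
  0·a + 105·b = +1.64
  190·a + (-45)·b = -1.17
Eliminate b (×(-45) and ×105, subtract): -19950·a = 49.050 → a = ∂h/∂x = -0.002459
Back-substitute: b = ∂h/∂y = +0.01562.
|∇h| = √(-0.002459² + 0.01562²) = 0.01581
Seepage velocity v = K·i/n = 1.4 × 0.01581 / 0.23 = 0.09623 m/day.
t = 300 / 0.09623 = 3118 days = 8.54 years.

8.5 years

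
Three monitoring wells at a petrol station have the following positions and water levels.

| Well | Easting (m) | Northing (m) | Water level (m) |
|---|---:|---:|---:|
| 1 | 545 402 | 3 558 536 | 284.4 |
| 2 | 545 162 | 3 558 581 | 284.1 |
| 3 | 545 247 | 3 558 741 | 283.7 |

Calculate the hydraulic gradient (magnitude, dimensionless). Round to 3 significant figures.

0.00296

Differences from 1: to 2 (Δx, Δy, Δh) = (-240, 45, -0.3); to 3 = (-155, 205, -0.7).
Solve a·Δx + b·Δy = Δh: det = (-240)·205 − (-155)·45 = -42225.
∂h/∂x = [(-0.3)·205 − (-0.7)·45] / -42225 = +0.0007105
∂h/∂y = [(-240)·(-0.7) − (-155)·(-0.3)] / -42225 = -0.002877
|∇h| = √(0.0007105² + -0.002877²) = 0.002963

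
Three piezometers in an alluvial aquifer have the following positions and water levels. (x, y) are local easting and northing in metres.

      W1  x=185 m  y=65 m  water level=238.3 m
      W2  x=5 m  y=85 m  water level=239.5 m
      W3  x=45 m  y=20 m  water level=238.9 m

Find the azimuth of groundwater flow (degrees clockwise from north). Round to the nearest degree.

132°

Three-point gradient (reference W1): Δ to W2 = (-180, 20, +1.2), Δ to W3 = (-140, -45, +0.6).
∂h/∂x = -0.006055, ∂h/∂y = +0.005505 (det = 10900).
Flow direction (−∇h) has components (+0.006055 E, -0.005505 N).
Azimuth = atan2(E, N) = atan2(+0.006055, -0.005505) = 132.3° ≈ 132°.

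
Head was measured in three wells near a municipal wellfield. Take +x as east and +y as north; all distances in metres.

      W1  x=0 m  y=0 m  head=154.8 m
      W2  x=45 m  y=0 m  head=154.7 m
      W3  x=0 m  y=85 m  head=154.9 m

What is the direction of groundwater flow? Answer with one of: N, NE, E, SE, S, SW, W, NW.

∂h/∂x = (154.7 − 154.8) / (45 − 0) = -0.002222
∂h/∂y = (154.9 − 154.8) / (85 − 0) = +0.001176
Flow = −∇h = (+0.002222 east, -0.001176 north), which points southeast.

SE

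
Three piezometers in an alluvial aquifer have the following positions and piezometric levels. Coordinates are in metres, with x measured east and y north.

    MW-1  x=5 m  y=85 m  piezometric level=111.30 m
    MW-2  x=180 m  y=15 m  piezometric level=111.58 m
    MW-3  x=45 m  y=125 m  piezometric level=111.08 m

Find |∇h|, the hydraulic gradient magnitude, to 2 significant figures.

0.0051

Three-point gradient (reference MW-1): Δ to MW-2 = (175, -70, +0.28), Δ to MW-3 = (40, 40, -0.22).
∂h/∂x = -0.0004286, ∂h/∂y = -0.005071 (det = 9800).
|∇h| = √(-0.0004286² + -0.005071²) = 0.005089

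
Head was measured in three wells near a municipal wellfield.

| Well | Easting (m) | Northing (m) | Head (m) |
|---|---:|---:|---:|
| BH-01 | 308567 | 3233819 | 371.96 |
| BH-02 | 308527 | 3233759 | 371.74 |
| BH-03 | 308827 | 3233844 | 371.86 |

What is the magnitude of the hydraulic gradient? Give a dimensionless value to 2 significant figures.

Taking BH-01 as reference: BH-02−BH-01 = (-40, -60, -0.22); BH-03−BH-01 = (260, 25, -0.10).
Solve a·Δx + b·Δy = Δh: det = (-40)·25 − 260·(-60) = 14600.
∂h/∂x = [(-0.22)·25 − (-0.10)·(-60)] / 14600 = -0.0007877
∂h/∂y = [(-40)·(-0.10) − 260·(-0.22)] / 14600 = +0.004192
|∇h| = √(-0.0007877² + 0.004192²) = 0.004265

0.0043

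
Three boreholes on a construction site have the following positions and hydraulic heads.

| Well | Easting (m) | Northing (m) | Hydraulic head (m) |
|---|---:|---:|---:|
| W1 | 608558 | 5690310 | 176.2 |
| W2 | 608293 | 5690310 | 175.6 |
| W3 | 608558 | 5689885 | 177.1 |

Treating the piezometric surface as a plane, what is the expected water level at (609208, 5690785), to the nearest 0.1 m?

∂h/∂x = (175.6 − 176.2) / (608293 − 608558) = +0.002264
∂h/∂y = (177.1 − 176.2) / (5689885 − 5690310) = -0.002118
h(609208, 5690785) = 176.2 + (+0.002264)·(650) + (-0.002118)·(475) = 176.2 +1.472 -1.006 = 176.666 m.

176.7 m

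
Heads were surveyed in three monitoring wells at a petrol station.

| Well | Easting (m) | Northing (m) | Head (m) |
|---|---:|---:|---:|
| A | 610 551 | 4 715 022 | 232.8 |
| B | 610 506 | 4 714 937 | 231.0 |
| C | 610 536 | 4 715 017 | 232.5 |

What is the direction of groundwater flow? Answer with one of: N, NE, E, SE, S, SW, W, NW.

SW

Taking A as reference: B−A = (-45, -85, -1.8); C−A = (-15, -5, -0.3).
Solve a·Δx + b·Δy = Δh: det = (-45)·(-5) − (-15)·(-85) = -1050.
∂h/∂x = [(-1.8)·(-5) − (-0.3)·(-85)] / -1050 = +0.01571
∂h/∂y = [(-45)·(-0.3) − (-15)·(-1.8)] / -1050 = +0.01286
Flow = −∇h = (-0.01571 east, -0.01286 north), which points southwest.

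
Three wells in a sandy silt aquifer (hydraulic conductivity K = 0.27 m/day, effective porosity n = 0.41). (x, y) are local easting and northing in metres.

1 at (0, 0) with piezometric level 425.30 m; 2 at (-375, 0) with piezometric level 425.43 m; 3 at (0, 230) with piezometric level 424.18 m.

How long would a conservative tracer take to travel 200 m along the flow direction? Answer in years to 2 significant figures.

170 years

∂h/∂x = (425.43 − 425.30) / (-375 − 0) = -0.0003467
∂h/∂y = (424.18 − 425.30) / (230 − 0) = -0.004870
|∇h| = √(-0.0003467² + -0.004870²) = 0.004882
Seepage velocity v = K·i/n = 0.27 × 0.004882 / 0.41 = 0.003215 m/day.
t = 200 / 0.003215 = 6.221e+04 days = 170 years.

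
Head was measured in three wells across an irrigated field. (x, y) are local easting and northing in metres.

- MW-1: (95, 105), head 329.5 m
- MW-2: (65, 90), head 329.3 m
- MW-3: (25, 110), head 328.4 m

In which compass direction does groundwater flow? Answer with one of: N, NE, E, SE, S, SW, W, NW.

NW

Three-point gradient (reference MW-1): Δ to MW-2 = (-30, -15, -0.2), Δ to MW-3 = (-70, 5, -1.1).
∂h/∂x = +0.01458, ∂h/∂y = -0.01583 (det = -1200).
Flow = −∇h = (-0.01458 east, +0.01583 north), which points northwest.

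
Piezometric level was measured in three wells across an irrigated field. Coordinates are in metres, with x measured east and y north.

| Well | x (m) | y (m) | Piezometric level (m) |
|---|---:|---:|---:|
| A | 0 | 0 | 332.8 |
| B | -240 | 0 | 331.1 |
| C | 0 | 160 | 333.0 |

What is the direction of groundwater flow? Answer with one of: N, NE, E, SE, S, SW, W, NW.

∂h/∂x = (331.1 − 332.8) / (-240 − 0) = +0.007083
∂h/∂y = (333.0 − 332.8) / (160 − 0) = +0.001250
Flow = −∇h = (-0.007083 east, -0.001250 north), which points west.

W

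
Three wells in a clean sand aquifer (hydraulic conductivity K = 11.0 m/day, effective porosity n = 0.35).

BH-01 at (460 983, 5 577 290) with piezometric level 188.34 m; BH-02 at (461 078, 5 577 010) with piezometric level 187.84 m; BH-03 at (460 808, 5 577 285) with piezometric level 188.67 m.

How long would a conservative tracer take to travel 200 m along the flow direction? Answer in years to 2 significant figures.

7.8 years

Differences from BH-01: to BH-02 (Δx, Δy, Δh) = (95, -280, -0.50); to BH-03 = (-175, -5, +0.33).
Solve a·Δx + b·Δy = Δh: det = 95·(-5) − (-175)·(-280) = -49475.
∂h/∂x = [(-0.50)·(-5) − (+0.33)·(-280)] / -49475 = -0.001918
∂h/∂y = [95·(+0.33) − (-175)·(-0.50)] / -49475 = +0.001135
|∇h| = √(-0.001918² + 0.001135²) = 0.002229
Seepage velocity v = K·i/n = 11.0 × 0.002229 / 0.35 = 0.07005 m/day.
t = 200 / 0.07005 = 2855 days = 7.82 years.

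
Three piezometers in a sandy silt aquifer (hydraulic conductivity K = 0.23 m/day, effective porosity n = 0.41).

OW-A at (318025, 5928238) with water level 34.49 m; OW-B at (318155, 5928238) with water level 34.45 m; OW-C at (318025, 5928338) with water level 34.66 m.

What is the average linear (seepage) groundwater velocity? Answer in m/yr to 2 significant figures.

∂h/∂x = (34.45 − 34.49) / (318155 − 318025) = -0.0003077
∂h/∂y = (34.66 − 34.49) / (5928338 − 5928238) = +0.001700
|∇h| = √(-0.0003077² + 0.001700²) = 0.001728
Seepage velocity v = K·i/n = 0.23 × 0.001728 / 0.41 = 0.0009694 m/day = 0.3541 m/yr.

0.35 m/yr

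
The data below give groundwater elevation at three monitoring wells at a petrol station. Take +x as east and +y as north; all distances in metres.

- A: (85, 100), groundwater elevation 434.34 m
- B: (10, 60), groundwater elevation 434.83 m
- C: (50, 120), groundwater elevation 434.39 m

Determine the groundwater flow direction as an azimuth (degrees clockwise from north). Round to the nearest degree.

041°

With h = a·x + b·y + c and A as origin, the differences give:
  (-75)·a + (-40)·b = +0.49
  (-35)·a + 20·b = +0.05
Eliminate b (×20 and ×(-40), subtract): -2900·a = 11.800 → a = ∂h/∂x = -0.004069
Back-substitute: b = ∂h/∂y = -0.004621.
Flow direction (−∇h) has components (+0.004069 E, +0.004621 N).
Azimuth = atan2(E, N) = atan2(+0.004069, +0.004621) = 41.4° ≈ 041°.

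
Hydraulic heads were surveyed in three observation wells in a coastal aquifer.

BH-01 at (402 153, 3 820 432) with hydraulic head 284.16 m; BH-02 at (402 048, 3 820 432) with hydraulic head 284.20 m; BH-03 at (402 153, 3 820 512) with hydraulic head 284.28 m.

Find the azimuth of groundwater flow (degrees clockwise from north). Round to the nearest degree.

166°

∂h/∂x = (284.20 − 284.16) / (402048 − 402153) = -0.0003810
∂h/∂y = (284.28 − 284.16) / (3820512 − 3820432) = +0.001500
Flow direction (−∇h) has components (+0.0003810 E, -0.001500 N).
Azimuth = atan2(E, N) = atan2(+0.0003810, -0.001500) = 165.7° ≈ 166°.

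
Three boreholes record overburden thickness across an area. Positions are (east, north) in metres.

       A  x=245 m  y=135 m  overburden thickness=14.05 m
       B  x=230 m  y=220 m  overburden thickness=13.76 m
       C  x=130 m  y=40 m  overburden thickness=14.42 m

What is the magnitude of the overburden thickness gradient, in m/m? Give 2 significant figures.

Three-point gradient (reference A): Δ to B = (-15, 85, -0.29), Δ to C = (-115, -95, +0.37).
∂d/∂x = -0.0003482, ∂d/∂y = -0.003473 (det = 11200).
|∇f| = √(-0.0003482² + -0.003473²) = 0.00349 m/m

0.0035 m/m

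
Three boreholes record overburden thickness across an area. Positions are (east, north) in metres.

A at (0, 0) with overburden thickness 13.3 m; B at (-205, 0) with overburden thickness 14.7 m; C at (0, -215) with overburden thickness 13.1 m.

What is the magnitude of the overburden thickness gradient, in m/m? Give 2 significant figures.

0.0069 m/m

∂d/∂x = (14.7 − 13.3) / (-205 − 0) = -0.006829
∂d/∂y = (13.1 − 13.3) / (-215 − 0) = +0.0009302
|∇f| = √(-0.006829² + 0.0009302²) = 0.006892 m/m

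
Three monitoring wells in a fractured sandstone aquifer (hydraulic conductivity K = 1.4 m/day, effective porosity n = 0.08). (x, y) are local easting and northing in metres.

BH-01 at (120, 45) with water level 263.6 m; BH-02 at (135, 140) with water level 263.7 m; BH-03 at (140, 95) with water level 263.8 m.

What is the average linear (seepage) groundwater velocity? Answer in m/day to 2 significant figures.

Differences from BH-01: to BH-02 (Δx, Δy, Δh) = (15, 95, +0.1); to BH-03 = (20, 50, +0.2).
Solve a·Δx + b·Δy = Δh: det = 15·50 − 20·95 = -1150.
∂h/∂x = [(+0.1)·50 − (+0.2)·95] / -1150 = +0.01217
∂h/∂y = [15·(+0.2) − 20·(+0.1)] / -1150 = -0.0008696
|∇h| = √(0.01217² + -0.0008696²) = 0.0122
Seepage velocity v = K·i/n = 1.4 × 0.0122 / 0.08 = 0.2135 m/day.

0.21 m/day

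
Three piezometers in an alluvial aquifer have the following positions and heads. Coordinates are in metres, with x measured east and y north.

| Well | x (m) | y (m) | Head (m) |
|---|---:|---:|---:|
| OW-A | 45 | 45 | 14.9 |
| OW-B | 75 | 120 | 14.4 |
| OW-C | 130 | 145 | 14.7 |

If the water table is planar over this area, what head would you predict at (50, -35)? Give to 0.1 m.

Differences from OW-A: to OW-B (Δx, Δy, Δh) = (30, 75, -0.5); to OW-C = (85, 100, -0.2).
Solve a·Δx + b·Δy = Δh: det = 30·100 − 85·75 = -3375.
∂h/∂x = [(-0.5)·100 − (-0.2)·75] / -3375 = +0.01037
∂h/∂y = [30·(-0.2) − 85·(-0.5)] / -3375 = -0.01081
h(50, -35) = 14.9 + (+0.01037)·(5) + (-0.01081)·(-80) = 14.9 +0.052 +0.865 = 15.817 m.

15.8 m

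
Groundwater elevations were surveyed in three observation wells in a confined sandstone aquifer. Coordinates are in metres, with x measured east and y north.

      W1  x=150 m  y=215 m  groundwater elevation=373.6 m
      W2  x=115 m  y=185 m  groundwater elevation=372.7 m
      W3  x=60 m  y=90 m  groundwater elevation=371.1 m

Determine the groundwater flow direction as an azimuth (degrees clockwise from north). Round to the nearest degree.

With h = a·x + b·y + c and W1 as origin, the differences give:
  (-35)·a + (-30)·b = -0.9
  (-90)·a + (-125)·b = -2.5
Eliminate b (×(-125) and ×(-30), subtract): 1675·a = 37.50 → a = ∂h/∂x = +0.02239
Back-substitute: b = ∂h/∂y = +0.003881.
Flow direction (−∇h) has components (-0.02239 E, -0.003881 N).
Azimuth = atan2(E, N) = atan2(-0.02239, -0.003881) = 260.2° ≈ 260°.

260°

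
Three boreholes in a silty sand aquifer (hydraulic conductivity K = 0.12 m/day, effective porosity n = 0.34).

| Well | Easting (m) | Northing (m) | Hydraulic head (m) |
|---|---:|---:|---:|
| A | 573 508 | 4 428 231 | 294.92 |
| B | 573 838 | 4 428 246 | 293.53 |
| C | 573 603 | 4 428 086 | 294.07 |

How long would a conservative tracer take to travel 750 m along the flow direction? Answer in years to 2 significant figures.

1100 years

With h = a·x + b·y + c and A as origin, the differences give:
  330·a + 15·b = -1.39
  95·a + (-145)·b = -0.85
Eliminate b (×(-145) and ×15, subtract): -49275·a = 214.300 → a = ∂h/∂x = -0.004349
Back-substitute: b = ∂h/∂y = +0.003013.
|∇h| = √(-0.004349² + 0.003013²) = 0.005291
Seepage velocity v = K·i/n = 0.12 × 0.005291 / 0.34 = 0.001867 m/day.
t = 750 / 0.001867 = 4.017e+05 days = 1.1e+03 years.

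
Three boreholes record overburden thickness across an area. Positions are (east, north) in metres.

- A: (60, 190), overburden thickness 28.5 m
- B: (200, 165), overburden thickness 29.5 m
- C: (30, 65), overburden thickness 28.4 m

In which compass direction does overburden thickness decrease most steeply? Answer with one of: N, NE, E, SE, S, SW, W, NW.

Differences from A: to B (Δx, Δy, Δh) = (140, -25, +1.0); to C = (-30, -125, -0.1).
Determinant of the coordinate differences = 140·(-125) − (-30)·(-25) = -18250.
∂d/∂x = [(+1.0)·(-125) − (-0.1)·(-25)] / -18250 = +0.006986
∂d/∂y = [140·(-0.1) − (-30)·(+1.0)] / -18250 = -0.0008767
Steepest decrease is along −∇f = (-0.006986 E, +0.0008767 N) → west.

W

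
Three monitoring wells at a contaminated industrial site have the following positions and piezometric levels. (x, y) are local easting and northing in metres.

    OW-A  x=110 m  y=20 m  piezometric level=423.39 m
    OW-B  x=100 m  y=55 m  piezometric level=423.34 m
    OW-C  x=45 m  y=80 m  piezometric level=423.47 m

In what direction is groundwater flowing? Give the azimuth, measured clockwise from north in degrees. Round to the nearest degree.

With h = a·x + b·y + c and OW-A as origin, the differences give:
  (-10)·a + 35·b = -0.05
  (-65)·a + 60·b = +0.08
Eliminate b (×60 and ×35, subtract): 1675·a = -5.800 → a = ∂h/∂x = -0.003463
Back-substitute: b = ∂h/∂y = -0.002418.
Flow direction (−∇h) has components (+0.003463 E, +0.002418 N).
Azimuth = atan2(E, N) = atan2(+0.003463, +0.002418) = 55.1° ≈ 055°.

055°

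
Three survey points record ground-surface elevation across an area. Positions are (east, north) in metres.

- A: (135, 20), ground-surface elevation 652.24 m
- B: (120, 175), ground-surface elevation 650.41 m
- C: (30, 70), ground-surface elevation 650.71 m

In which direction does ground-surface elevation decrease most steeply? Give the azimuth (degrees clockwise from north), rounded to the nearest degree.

319°

Differences from A: to B (Δx, Δy, Δh) = (-15, 155, -1.83); to C = (-105, 50, -1.53).
Solve a·Δx + b·Δy = Δz: det = (-15)·50 − (-105)·155 = 15525.
∂z/∂x = [(-1.83)·50 − (-1.53)·155] / 15525 = +0.009382
∂z/∂y = [(-15)·(-1.53) − (-105)·(-1.83)] / 15525 = -0.01090
Steepest decrease is along −∇f: components (-0.009382 E, +0.01090 N).
Azimuth = atan2(-0.009382, +0.01090) = 319.3° ≈ 319°.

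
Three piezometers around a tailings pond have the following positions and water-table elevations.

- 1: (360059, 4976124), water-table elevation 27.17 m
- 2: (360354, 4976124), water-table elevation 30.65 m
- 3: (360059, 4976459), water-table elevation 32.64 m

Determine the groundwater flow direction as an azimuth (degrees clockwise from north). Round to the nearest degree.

216°

∂h/∂x = (30.65 − 27.17) / (360354 − 360059) = +0.01180
∂h/∂y = (32.64 − 27.17) / (4976459 − 4976124) = +0.01633
Flow direction (−∇h) has components (-0.01180 E, -0.01633 N).
Azimuth = atan2(E, N) = atan2(-0.01180, -0.01633) = 215.8° ≈ 216°.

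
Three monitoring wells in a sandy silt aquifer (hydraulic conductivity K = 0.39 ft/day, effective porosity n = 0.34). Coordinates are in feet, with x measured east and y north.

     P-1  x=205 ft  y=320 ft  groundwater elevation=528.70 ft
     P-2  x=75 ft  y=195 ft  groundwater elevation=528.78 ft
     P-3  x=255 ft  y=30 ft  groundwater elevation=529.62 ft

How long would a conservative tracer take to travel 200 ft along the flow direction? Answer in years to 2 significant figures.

140 years

With h = a·x + b·y + c and P-1 as origin, the differences give:
  (-130)·a + (-125)·b = +0.08
  50·a + (-290)·b = +0.92
Eliminate b (×(-290) and ×(-125), subtract): 43950·a = 91.800 → a = ∂h/∂x = +0.002089
Back-substitute: b = ∂h/∂y = -0.002812.
|∇h| = √(0.002089² + -0.002812²) = 0.003503
Seepage velocity v = K·i/n = 0.39 × 0.003503 / 0.34 = 0.004018 ft/day.
t = 200 / 0.004018 = 4.978e+04 days = 136 years.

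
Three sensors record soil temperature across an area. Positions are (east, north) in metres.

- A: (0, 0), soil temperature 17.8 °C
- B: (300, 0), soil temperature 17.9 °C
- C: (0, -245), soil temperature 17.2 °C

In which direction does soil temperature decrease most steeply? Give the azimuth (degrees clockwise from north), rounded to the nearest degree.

188°

∂T/∂x = (17.9 − 17.8) / (300 − 0) = +0.0003333
∂T/∂y = (17.2 − 17.8) / (-245 − 0) = +0.002449
Steepest decrease is along −∇f: components (-0.0003333 E, -0.002449 N).
Azimuth = atan2(-0.0003333, -0.002449) = 187.8° ≈ 188°.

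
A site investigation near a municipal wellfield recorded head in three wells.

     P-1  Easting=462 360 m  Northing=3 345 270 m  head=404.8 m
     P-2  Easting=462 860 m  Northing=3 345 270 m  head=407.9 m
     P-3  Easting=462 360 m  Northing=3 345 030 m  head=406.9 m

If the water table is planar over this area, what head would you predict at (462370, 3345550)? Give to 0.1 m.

∂h/∂x = (407.9 − 404.8) / (462860 − 462360) = +0.006200
∂h/∂y = (406.9 − 404.8) / (3345030 − 3345270) = -0.008750
h(462370, 3345550) = 404.8 + (+0.006200)·(10) + (-0.008750)·(280) = 404.8 +0.062 -2.450 = 402.412 m.

402.4 m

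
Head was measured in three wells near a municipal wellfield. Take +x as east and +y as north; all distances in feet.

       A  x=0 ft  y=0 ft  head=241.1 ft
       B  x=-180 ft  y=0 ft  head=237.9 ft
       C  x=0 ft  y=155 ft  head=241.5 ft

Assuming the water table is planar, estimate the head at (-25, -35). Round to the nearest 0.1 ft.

240.6 ft

∂h/∂x = (237.9 − 241.1) / (-180 − 0) = +0.01778
∂h/∂y = (241.5 − 241.1) / (155 − 0) = +0.002581
h(-25, -35) = 241.1 + (+0.01778)·(-25) + (+0.002581)·(-35) = 241.1 -0.444 -0.090 = 240.565 ft.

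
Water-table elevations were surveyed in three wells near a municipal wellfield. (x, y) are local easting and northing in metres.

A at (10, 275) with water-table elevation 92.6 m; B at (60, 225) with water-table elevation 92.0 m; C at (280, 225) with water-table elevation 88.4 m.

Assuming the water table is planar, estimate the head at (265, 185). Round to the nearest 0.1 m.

88.8 m

Taking A as reference: B−A = (50, -50, -0.6); C−A = (270, -50, -4.2).
Determinant of the coordinate differences = 50·(-50) − 270·(-50) = 11000.
∂h/∂x = [(-0.6)·(-50) − (-4.2)·(-50)] / 11000 = -0.01636
∂h/∂y = [50·(-4.2) − 270·(-0.6)] / 11000 = -0.004364
h(265, 185) = 92.6 + (-0.01636)·(255) + (-0.004364)·(-90) = 92.6 -4.173 +0.393 = 88.820 m.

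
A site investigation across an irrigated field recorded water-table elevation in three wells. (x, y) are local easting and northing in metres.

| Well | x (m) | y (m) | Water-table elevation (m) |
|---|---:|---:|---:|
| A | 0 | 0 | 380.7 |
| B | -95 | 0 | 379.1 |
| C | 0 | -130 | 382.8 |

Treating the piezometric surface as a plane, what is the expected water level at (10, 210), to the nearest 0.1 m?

∂h/∂x = (379.1 − 380.7) / (-95 − 0) = +0.01684
∂h/∂y = (382.8 − 380.7) / (-130 − 0) = -0.01615
h(10, 210) = 380.7 + (+0.01684)·(10) + (-0.01615)·(210) = 380.7 +0.168 -3.392 = 377.476 m.

377.5 m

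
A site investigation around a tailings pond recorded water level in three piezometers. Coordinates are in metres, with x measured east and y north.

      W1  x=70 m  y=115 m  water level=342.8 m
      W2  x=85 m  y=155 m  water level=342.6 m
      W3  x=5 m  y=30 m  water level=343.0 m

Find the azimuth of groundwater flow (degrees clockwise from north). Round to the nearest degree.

318°

With h = a·x + b·y + c and W1 as origin, the differences give:
  15·a + 40·b = -0.2
  (-65)·a + (-85)·b = +0.2
Eliminate b (×(-85) and ×40, subtract): 1325·a = 9.00 → a = ∂h/∂x = +0.006792
Back-substitute: b = ∂h/∂y = -0.007547.
Flow direction (−∇h) has components (-0.006792 E, +0.007547 N).
Azimuth = atan2(E, N) = atan2(-0.006792, +0.007547) = 318.0° ≈ 318°.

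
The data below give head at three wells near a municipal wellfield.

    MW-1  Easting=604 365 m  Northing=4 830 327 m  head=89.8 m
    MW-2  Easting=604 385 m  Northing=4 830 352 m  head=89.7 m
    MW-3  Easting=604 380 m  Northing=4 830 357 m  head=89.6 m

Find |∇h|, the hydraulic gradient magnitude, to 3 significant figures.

0.0142

Differences from MW-1: to MW-2 (Δx, Δy, Δh) = (20, 25, -0.1); to MW-3 = (15, 30, -0.2).
Solve a·Δx + b·Δy = Δh: det = 20·30 − 15·25 = 225.
∂h/∂x = [(-0.1)·30 − (-0.2)·25] / 225 = +0.008889
∂h/∂y = [20·(-0.2) − 15·(-0.1)] / 225 = -0.01111
|∇h| = √(0.008889² + -0.01111²) = 0.01423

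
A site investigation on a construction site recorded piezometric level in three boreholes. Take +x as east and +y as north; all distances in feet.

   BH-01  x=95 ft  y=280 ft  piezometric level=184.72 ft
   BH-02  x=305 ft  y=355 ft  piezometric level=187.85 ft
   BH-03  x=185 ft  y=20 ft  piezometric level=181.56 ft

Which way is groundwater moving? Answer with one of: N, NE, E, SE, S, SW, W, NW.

Taking BH-01 as reference: BH-02−BH-01 = (210, 75, +3.13); BH-03−BH-01 = (90, -260, -3.16).
Determinant of the coordinate differences = 210·(-260) − 90·75 = -61350.
∂h/∂x = [(+3.13)·(-260) − (-3.16)·75] / -61350 = +0.009402
∂h/∂y = [210·(-3.16) − 90·(+3.13)] / -61350 = +0.01541
Flow = −∇h = (-0.009402 east, -0.01541 north), which points southwest.

SW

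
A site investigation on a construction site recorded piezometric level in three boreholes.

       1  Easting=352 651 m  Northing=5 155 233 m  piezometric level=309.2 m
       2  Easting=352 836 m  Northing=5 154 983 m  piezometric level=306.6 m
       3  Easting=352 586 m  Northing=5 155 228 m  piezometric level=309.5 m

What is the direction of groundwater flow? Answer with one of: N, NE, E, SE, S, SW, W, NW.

SE

Taking 1 as reference: 2−1 = (185, -250, -2.6); 3−1 = (-65, -5, +0.3).
Solve a·Δx + b·Δy = Δh: det = 185·(-5) − (-65)·(-250) = -17175.
∂h/∂x = [(-2.6)·(-5) − (+0.3)·(-250)] / -17175 = -0.005124
∂h/∂y = [185·(+0.3) − (-65)·(-2.6)] / -17175 = +0.006608
Flow = −∇h = (+0.005124 east, -0.006608 north), which points southeast.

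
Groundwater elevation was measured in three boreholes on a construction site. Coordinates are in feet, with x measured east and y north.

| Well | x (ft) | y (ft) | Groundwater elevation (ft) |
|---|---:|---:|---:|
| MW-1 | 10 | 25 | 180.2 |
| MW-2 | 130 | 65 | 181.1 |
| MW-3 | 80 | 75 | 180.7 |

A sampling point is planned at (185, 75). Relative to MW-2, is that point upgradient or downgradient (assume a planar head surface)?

With h = a·x + b·y + c and MW-1 as origin, the differences give:
  120·a + 40·b = +0.9
  70·a + 50·b = +0.5
Eliminate b (×50 and ×40, subtract): 3200·a = 25.00 → a = ∂h/∂x = +0.007813
Back-substitute: b = ∂h/∂y = -0.0009375.
Head at (185, 75) = 180.2 + (+0.007813)·(175) + (-0.0009375)·(50) = 181.52 ft.
That is higher than the 181.1 ft at MW-2, so the point is upgradient.

upgradient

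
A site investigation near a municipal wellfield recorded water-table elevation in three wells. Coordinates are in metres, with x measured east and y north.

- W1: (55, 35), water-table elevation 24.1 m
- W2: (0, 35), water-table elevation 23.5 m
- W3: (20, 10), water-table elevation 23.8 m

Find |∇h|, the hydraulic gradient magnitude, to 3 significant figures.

Three-point gradient (reference W1): Δ to W2 = (-55, 0, -0.6), Δ to W3 = (-35, -25, -0.3).
∂h/∂x = +0.01091, ∂h/∂y = -0.003273 (det = 1375).
|∇h| = √(0.01091² + -0.003273²) = 0.01139

0.0114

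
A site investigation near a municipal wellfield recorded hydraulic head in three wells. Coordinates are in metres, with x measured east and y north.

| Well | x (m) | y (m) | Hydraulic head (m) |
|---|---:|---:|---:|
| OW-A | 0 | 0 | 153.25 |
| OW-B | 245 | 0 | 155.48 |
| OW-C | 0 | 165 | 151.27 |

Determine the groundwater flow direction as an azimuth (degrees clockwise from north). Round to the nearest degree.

∂h/∂x = (155.48 − 153.25) / (245 − 0) = +0.009102
∂h/∂y = (151.27 − 153.25) / (165 − 0) = -0.01200
Flow direction (−∇h) has components (-0.009102 E, +0.01200 N).
Azimuth = atan2(E, N) = atan2(-0.009102, +0.01200) = 322.8° ≈ 323°.

323°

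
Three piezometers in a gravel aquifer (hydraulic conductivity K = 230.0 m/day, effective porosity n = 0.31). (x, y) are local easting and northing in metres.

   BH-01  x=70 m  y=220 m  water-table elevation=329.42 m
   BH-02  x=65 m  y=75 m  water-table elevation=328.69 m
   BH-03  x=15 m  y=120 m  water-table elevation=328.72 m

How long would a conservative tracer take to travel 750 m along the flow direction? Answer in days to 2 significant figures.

With h = a·x + b·y + c and BH-01 as origin, the differences give:
  (-5)·a + (-145)·b = -0.73
  (-55)·a + (-100)·b = -0.70
Eliminate b (×(-100) and ×(-145), subtract): -7475·a = -28.500 → a = ∂h/∂x = +0.003813
Back-substitute: b = ∂h/∂y = +0.004903.
|∇h| = √(0.003813² + 0.004903²) = 0.006211
Seepage velocity v = K·i/n = 230.0 × 0.006211 / 0.31 = 4.608 m/day.
t = 750 / 4.608 = 162.8 days.

160 days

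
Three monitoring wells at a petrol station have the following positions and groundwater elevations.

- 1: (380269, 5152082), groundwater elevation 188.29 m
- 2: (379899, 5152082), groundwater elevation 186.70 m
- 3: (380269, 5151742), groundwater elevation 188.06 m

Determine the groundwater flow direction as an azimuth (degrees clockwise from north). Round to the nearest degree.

∂h/∂x = (186.70 − 188.29) / (379899 − 380269) = +0.004297
∂h/∂y = (188.06 − 188.29) / (5151742 − 5152082) = +0.0006765
Flow direction (−∇h) has components (-0.004297 E, -0.0006765 N).
Azimuth = atan2(E, N) = atan2(-0.004297, -0.0006765) = 261.1° ≈ 261°.

261°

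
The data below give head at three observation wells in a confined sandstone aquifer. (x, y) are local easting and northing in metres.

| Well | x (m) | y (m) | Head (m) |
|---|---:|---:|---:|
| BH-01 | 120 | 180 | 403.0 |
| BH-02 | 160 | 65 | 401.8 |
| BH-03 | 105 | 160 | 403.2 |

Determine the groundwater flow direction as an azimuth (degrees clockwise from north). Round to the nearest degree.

102°

With h = a·x + b·y + c and BH-01 as origin, the differences give:
  40·a + (-115)·b = -1.2
  (-15)·a + (-20)·b = +0.2
Eliminate b (×(-20) and ×(-115), subtract): -2525·a = 47.00 → a = ∂h/∂x = -0.01861
Back-substitute: b = ∂h/∂y = +0.003960.
Flow direction (−∇h) has components (+0.01861 E, -0.003960 N).
Azimuth = atan2(E, N) = atan2(+0.01861, -0.003960) = 102.0° ≈ 102°.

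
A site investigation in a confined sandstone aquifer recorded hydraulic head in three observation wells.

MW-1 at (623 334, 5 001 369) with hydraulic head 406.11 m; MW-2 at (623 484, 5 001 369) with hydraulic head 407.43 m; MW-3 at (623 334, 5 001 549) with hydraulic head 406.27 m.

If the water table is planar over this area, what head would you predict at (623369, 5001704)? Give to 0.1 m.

∂h/∂x = (407.43 − 406.11) / (623484 − 623334) = +0.008800
∂h/∂y = (406.27 − 406.11) / (5001549 − 5001369) = +0.0008889
h(623369, 5001704) = 406.11 + (+0.008800)·(35) + (+0.0008889)·(335) = 406.11 +0.308 +0.298 = 406.716 m.

406.7 m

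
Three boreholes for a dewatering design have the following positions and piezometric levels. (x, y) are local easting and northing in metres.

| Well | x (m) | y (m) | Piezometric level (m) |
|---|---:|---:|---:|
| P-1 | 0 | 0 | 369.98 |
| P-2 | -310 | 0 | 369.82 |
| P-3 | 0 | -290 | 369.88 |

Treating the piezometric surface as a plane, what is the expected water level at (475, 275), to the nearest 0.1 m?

370.3 m

∂h/∂x = (369.82 − 369.98) / (-310 − 0) = +0.0005161
∂h/∂y = (369.88 − 369.98) / (-290 − 0) = +0.0003448
h(475, 275) = 369.98 + (+0.0005161)·(475) + (+0.0003448)·(275) = 369.98 +0.245 +0.095 = 370.320 m.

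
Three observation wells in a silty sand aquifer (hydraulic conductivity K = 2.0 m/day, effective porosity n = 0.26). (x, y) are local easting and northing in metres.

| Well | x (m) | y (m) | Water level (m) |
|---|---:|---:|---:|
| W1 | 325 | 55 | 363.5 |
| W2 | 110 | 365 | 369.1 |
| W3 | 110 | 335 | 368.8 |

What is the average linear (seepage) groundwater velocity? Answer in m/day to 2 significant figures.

Differences from W1: to W2 (Δx, Δy, Δh) = (-215, 310, +5.6); to W3 = (-215, 280, +5.3).
Determinant of the coordinate differences = (-215)·280 − (-215)·310 = 6450.
∂h/∂x = [(+5.6)·280 − (+5.3)·310] / 6450 = -0.01163
∂h/∂y = [(-215)·(+5.3) − (-215)·(+5.6)] / 6450 = +0.01000
|∇h| = √(-0.01163² + 0.01000²) = 0.01534
Seepage velocity v = K·i/n = 2.0 × 0.01534 / 0.26 = 0.118 m/day.

0.12 m/day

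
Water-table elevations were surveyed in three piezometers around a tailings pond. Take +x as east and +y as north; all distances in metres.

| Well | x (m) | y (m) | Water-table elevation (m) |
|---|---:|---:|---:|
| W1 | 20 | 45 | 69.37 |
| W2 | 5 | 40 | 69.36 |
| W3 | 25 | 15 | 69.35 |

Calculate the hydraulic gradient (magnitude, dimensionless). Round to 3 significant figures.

Differences from W1: to W2 (Δx, Δy, Δh) = (-15, -5, -0.01); to W3 = (5, -30, -0.02).
Solve a·Δx + b·Δy = Δh: det = (-15)·(-30) − 5·(-5) = 475.
∂h/∂x = [(-0.01)·(-30) − (-0.02)·(-5)] / 475 = +0.0004211
∂h/∂y = [(-15)·(-0.02) − 5·(-0.01)] / 475 = +0.0007368
|∇h| = √(0.0004211² + 0.0007368²) = 0.0008486

0.000849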